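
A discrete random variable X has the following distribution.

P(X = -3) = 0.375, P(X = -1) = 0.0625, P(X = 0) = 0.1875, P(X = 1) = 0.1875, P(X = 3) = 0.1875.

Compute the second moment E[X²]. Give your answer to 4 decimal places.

E[X²] = (-3)²(0.375) + (-1)²(0.0625) + (0)²(0.1875) + (1)²(0.1875) + (3)²(0.1875) = 5.3125

5.3125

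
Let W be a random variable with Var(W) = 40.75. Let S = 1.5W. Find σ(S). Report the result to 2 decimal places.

Var(1.5W) = (1.5)²·40.75 = 91.6875
σ(S) = √91.6875 ≈ 9.58

9.58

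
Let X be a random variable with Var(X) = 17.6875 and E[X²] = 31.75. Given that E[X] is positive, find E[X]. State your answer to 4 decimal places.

(E[X])² = E[X²] − Var(X) = 31.75 − 17.6875 = 14.0625
E[X] = √14.0625 = 3.75

3.7500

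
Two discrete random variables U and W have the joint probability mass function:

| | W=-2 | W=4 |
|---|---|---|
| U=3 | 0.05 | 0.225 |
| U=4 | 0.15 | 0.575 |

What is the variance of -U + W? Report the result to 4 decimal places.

E[U] = 3.725,  E[W] = 2.8,  E[UW] = 10.4
Var(U) = 14.075 − (3.725)² = 0.199375;  Var(W) = 13.6 − (2.8)² = 5.76
cov(U,W) = 10.4 − (3.725)(2.8) = -0.03
Var(-U + W) = (-1)²·0.199375 + (1)²·5.76 + 2·(-1)·(1)·-0.03 = 6.019375

6.0194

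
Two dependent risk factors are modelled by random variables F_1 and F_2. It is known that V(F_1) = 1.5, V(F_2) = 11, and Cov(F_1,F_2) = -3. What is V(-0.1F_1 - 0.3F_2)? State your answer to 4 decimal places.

V(-0.1F_1 - 0.3F_2) = (-0.1)²·V(F_1) + (-0.3)²·V(F_2) + 2·(-0.1)·(-0.3)·Cov(F_1,F_2)
= 0.01·1.5 + 0.09·11 + 0.06·-3 = 0.825

0.8250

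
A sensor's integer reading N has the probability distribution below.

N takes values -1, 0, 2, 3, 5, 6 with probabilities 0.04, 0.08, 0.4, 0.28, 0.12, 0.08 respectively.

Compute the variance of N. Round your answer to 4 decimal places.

2.8576

E[N] = (-1)(0.04) + (0)(0.08) + (2)(0.4) + (3)(0.28) + (5)(0.12) + (6)(0.08) = 2.68
E[N²] = (-1)²(0.04) + (0)²(0.08) + (2)²(0.4) + (3)²(0.28) + (5)²(0.12) + (6)²(0.08) = 10.04
Var(N) = E[N²] − (E[N])² = 10.04 − (2.68)² = 2.8576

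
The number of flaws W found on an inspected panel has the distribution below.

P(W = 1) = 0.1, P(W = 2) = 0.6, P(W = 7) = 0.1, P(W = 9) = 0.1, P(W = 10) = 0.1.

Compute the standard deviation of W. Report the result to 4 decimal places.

E[W] = (1)(0.1) + (2)(0.6) + (7)(0.1) + (9)(0.1) + (10)(0.1) = 3.9
E[W²] = (1)²(0.1) + (2)²(0.6) + (7)²(0.1) + (9)²(0.1) + (10)²(0.1) = 25.5
Var(W) = E[W²] − (E[W])² = 25.5 − (3.9)² = 10.29
sd(W) = √10.29 ≈ 3.2078

3.2078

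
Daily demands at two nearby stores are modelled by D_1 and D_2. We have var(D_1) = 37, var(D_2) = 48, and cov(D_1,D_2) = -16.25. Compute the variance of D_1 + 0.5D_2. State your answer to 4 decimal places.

32.7500

var(D_1 + 0.5D_2) = (1)²·var(D_1) + (0.5)²·var(D_2) + 2·(1)·(0.5)·cov(D_1,D_2)
= 1·37 + 0.25·48 + 1·-16.25 = 32.75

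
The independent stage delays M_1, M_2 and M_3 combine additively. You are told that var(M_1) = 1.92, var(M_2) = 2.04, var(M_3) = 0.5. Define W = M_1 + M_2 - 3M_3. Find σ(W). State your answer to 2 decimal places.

2.91

By independence, var(W) = (1)²var(M_1) + (1)²var(M_2) + (-3)²var(M_3)
= (1)²·1.92 + (1)²·2.04 + (-3)²·0.5 = 8.46
σ(W) = √8.46 ≈ 2.91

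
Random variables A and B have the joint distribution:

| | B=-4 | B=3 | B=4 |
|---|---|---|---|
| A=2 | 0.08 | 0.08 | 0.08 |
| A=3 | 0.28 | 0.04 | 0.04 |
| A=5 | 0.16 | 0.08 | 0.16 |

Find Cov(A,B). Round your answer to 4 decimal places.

0.4416

E[A] = 3.56,  E[B] = -0.36
E[AB] = -0.84
Cov(A,B) = E[AB] − E[A]E[B] = -0.84 − (3.56)(-0.36) = 0.4416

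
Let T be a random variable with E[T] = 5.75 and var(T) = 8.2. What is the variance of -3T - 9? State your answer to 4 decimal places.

73.8000

var(-3T - 9) = (-3)²·var(T) = 9·8.2 = 73.8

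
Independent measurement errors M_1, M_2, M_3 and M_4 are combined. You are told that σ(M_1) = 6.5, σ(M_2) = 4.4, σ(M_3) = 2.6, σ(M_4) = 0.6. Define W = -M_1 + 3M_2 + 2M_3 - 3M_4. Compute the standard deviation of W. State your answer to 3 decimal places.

Var(M_1) = 42.25, Var(M_2) = 19.36, Var(M_3) = 6.76, Var(M_4) = 0.36
By independence, Var(W) = (-1)²Var(M_1) + (3)²Var(M_2) + (2)²Var(M_3) + (-3)²Var(M_4)
= (-1)²·42.25 + (3)²·19.36 + (2)²·6.76 + (-3)²·0.36 = 246.77
σ(W) = √246.77 ≈ 15.709

15.709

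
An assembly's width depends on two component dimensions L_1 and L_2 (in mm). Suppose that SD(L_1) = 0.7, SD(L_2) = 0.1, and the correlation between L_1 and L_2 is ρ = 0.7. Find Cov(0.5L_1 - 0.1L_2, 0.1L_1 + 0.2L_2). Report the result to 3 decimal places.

0.029

V(L_1) = (0.7)² = 0.49;  V(L_2) = (0.1)² = 0.01
Cov(L_1,L_2) = ρ·SD(L_1)·SD(L_2) = 0.7·0.7·0.1 = 0.049
Cov(0.5L_1 - 0.1L_2, 0.1L_1 + 0.2L_2) = (0.5)(0.1)V(L_1) + (-0.1)(0.2)V(L_2) + [(0.5)(0.2) + (-0.1)(0.1)]Cov(L_1,L_2)
= 0.05·0.49 + -0.02·0.01 + 0.09·0.049 = 0.02871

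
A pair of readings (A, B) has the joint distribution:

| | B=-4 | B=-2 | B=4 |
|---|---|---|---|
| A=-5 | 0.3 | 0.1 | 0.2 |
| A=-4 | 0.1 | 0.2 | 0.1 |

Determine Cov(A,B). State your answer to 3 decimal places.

E[A] = -4.6,  E[B] = -1
E[AB] = 4.6
Cov(A,B) = E[AB] − E[A]E[B] = 4.6 − (-4.6)(-1) = 0

0.000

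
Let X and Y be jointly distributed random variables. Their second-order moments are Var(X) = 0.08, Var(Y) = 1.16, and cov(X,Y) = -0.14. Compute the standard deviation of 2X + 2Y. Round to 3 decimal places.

Var(2X + 2Y) = (2)²·Var(X) + (2)²·Var(Y) + 2·(2)·(2)·cov(X,Y)
= 4·0.08 + 4·1.16 + 8·-0.14 = 3.84
SD(2X + 2Y) = √3.84 ≈ 1.960

1.960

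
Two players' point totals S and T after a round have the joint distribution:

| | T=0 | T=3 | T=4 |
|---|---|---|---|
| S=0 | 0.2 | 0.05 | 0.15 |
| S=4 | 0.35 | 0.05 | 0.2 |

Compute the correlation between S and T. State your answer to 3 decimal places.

-0.075

E[S] = 2.4,  E[T] = 1.7
E[ST] = 3.8
cov(S,T) = E[ST] − E[S]E[T] = 3.8 − (2.4)(1.7) = -0.28
var(S) = 3.84,  var(T) = 3.61
ρ = -0.28 / √(3.84·3.61) ≈ -0.075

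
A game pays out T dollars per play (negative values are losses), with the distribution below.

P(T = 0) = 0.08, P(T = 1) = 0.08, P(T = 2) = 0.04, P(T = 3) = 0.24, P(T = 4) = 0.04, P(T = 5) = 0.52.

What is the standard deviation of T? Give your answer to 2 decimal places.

1.67

E[T] = (0)(0.08) + (1)(0.08) + (2)(0.04) + (3)(0.24) + (4)(0.04) + (5)(0.52) = 3.64
E[T²] = (0)²(0.08) + (1)²(0.08) + (2)²(0.04) + (3)²(0.24) + (4)²(0.04) + (5)²(0.52) = 16.04
Var(T) = E[T²] − (E[T])² = 16.04 − (3.64)² = 2.7904
sd(T) = √2.7904 ≈ 1.67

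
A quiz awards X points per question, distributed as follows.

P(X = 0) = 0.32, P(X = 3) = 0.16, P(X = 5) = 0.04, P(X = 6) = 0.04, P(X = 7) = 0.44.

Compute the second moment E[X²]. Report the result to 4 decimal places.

25.4400

E[X²] = (0)²(0.32) + (3)²(0.16) + (5)²(0.04) + (6)²(0.04) + (7)²(0.44) = 25.44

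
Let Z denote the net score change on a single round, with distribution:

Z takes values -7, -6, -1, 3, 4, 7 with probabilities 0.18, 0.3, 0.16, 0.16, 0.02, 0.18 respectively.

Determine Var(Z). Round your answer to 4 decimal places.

28.4000

E[Z] = (-7)(0.18) + (-6)(0.3) + (-1)(0.16) + (3)(0.16) + (4)(0.02) + (7)(0.18) = -1.4
E[Z²] = (-7)²(0.18) + (-6)²(0.3) + (-1)²(0.16) + (3)²(0.16) + (4)²(0.02) + (7)²(0.18) = 30.36
Var(Z) = E[Z²] − (E[Z])² = 30.36 − (-1.4)² = 28.4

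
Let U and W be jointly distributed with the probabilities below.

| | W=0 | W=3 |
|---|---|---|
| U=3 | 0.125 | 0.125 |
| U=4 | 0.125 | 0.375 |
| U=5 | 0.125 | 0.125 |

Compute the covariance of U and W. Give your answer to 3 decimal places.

0.000

E[U] = 4,  E[W] = 1.875
E[UW] = 7.5
Cov(U,W) = E[UW] − E[U]E[W] = 7.5 − (4)(1.875) = 0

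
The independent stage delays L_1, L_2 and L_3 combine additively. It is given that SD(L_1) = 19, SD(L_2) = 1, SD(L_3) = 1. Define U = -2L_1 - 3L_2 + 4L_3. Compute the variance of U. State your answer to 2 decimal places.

1469.00

Var(L_1) = 361, Var(L_2) = 1, Var(L_3) = 1
By independence, Var(U) = (-2)²Var(L_1) + (-3)²Var(L_2) + (4)²Var(L_3)
= (-2)²·361 + (-3)²·1 + (4)²·1 = 1469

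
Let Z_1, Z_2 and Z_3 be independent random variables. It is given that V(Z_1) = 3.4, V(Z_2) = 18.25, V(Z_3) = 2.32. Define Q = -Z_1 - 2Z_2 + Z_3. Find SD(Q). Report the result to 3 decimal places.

8.872

By independence, V(Q) = (-1)²V(Z_1) + (-2)²V(Z_2) + (1)²V(Z_3)
= (-1)²·3.4 + (-2)²·18.25 + (1)²·2.32 = 78.72
SD(Q) = √78.72 ≈ 8.872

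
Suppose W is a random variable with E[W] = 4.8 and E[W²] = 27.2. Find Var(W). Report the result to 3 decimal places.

Var(W) = 27.2 − (4.8)² = 4.16

4.160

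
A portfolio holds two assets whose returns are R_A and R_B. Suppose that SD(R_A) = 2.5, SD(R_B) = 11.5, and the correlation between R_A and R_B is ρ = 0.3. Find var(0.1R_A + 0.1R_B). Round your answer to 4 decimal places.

var(R_A) = (2.5)² = 6.25;  var(R_B) = (11.5)² = 132.25
Cov(R_A,R_B) = ρ·SD(R_A)·SD(R_B) = 0.3·2.5·11.5 = 8.625
var(0.1R_A + 0.1R_B) = (0.1)²·var(R_A) + (0.1)²·var(R_B) + 2·(0.1)·(0.1)·Cov(R_A,R_B)
= 0.01·6.25 + 0.01·132.25 + 0.02·8.625 = 1.5575

1.5575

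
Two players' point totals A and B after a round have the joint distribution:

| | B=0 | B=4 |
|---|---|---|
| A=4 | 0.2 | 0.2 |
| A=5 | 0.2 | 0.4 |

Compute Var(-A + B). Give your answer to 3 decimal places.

E[A] = 4.6,  E[B] = 2.4,  E[AB] = 11.2
Var(A) = 21.4 − (4.6)² = 0.24;  Var(B) = 9.6 − (2.4)² = 3.84
Cov(A,B) = 11.2 − (4.6)(2.4) = 0.16
Var(-A + B) = (-1)²·0.24 + (1)²·3.84 + 2·(-1)·(1)·0.16 = 3.76

3.760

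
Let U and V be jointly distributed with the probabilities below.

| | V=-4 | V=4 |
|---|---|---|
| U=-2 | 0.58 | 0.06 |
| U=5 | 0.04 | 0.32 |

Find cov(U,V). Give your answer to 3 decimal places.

E[U] = 0.52,  E[V] = -0.96
E[UV] = 9.76
cov(U,V) = E[UV] − E[U]E[V] = 9.76 − (0.52)(-0.96) = 10.2592

10.259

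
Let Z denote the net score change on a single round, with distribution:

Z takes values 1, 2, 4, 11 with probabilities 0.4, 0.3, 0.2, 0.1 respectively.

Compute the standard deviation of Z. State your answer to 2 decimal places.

E[Z] = (1)(0.4) + (2)(0.3) + (4)(0.2) + (11)(0.1) = 2.9
E[Z²] = (1)²(0.4) + (2)²(0.3) + (4)²(0.2) + (11)²(0.1) = 16.9
var(Z) = E[Z²] − (E[Z])² = 16.9 − (2.9)² = 8.49
sd(Z) = √8.49 ≈ 2.91

2.91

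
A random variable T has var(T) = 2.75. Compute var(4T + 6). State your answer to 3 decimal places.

var(4T + 6) = (4)²·var(T) = 16·2.75 = 44

44.000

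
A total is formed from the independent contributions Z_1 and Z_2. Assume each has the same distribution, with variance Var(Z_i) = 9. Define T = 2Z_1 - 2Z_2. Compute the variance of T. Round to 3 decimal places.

By independence, Var(T) = (2)²Var(Z_1) + (-2)²Var(Z_2)
= (2)²·9 + (-2)²·9 = 72

72.000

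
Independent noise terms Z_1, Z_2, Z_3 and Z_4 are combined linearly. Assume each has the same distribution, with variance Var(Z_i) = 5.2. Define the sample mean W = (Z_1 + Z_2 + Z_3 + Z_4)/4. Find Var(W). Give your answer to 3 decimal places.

1.300

By independence, Var(W) = (0.25)²Var(Z_1) + (0.25)²Var(Z_2) + (0.25)²Var(Z_3) + (0.25)²Var(Z_4)
= (0.25)²·5.2 + (0.25)²·5.2 + (0.25)²·5.2 + (0.25)²·5.2 = 1.3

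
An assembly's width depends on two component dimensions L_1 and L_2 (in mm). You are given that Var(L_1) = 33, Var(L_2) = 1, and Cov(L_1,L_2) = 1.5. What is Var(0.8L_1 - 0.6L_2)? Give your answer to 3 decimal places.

Var(0.8L_1 - 0.6L_2) = (0.8)²·Var(L_1) + (-0.6)²·Var(L_2) + 2·(0.8)·(-0.6)·Cov(L_1,L_2)
= 0.64·33 + 0.36·1 + -0.96·1.5 = 20.04

20.040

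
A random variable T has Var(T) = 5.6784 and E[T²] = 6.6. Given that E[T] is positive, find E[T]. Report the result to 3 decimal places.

(E[T])² = E[T²] − Var(T) = 6.6 − 5.6784 = 0.9216
E[T] = √0.9216 = 0.96

0.960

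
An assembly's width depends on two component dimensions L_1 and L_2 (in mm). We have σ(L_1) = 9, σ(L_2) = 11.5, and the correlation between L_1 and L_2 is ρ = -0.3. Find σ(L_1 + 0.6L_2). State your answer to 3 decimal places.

var(L_1) = (9)² = 81;  var(L_2) = (11.5)² = 132.25
Cov(L_1,L_2) = ρ·σ(L_1)·σ(L_2) = -0.3·9·11.5 = -31.05
var(L_1 + 0.6L_2) = (1)²·var(L_1) + (0.6)²·var(L_2) + 2·(1)·(0.6)·Cov(L_1,L_2)
= 1·81 + 0.36·132.25 + 1.2·-31.05 = 91.35
σ(L_1 + 0.6L_2) = √91.35 ≈ 9.558

9.558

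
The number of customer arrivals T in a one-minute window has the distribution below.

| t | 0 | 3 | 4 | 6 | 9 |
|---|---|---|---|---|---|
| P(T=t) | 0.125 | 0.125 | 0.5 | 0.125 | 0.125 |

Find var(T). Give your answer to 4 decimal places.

5.6875

E[T] = (0)(0.125) + (3)(0.125) + (4)(0.5) + (6)(0.125) + (9)(0.125) = 4.25
E[T²] = (0)²(0.125) + (3)²(0.125) + (4)²(0.5) + (6)²(0.125) + (9)²(0.125) = 23.75
var(T) = E[T²] − (E[T])² = 23.75 − (4.25)² = 5.6875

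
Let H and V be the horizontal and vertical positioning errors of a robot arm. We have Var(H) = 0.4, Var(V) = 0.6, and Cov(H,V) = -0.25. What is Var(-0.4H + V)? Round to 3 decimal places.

0.864

Var(-0.4H + V) = (-0.4)²·Var(H) + (1)²·Var(V) + 2·(-0.4)·(1)·Cov(H,V)
= 0.16·0.4 + 1·0.6 + -0.8·-0.25 = 0.864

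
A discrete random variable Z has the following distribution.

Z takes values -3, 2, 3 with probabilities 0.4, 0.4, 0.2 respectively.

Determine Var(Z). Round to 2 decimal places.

6.96

E[Z] = (-3)(0.4) + (2)(0.4) + (3)(0.2) = 0.2
E[Z²] = (-3)²(0.4) + (2)²(0.4) + (3)²(0.2) = 7
Var(Z) = E[Z²] − (E[Z])² = 7 − (0.2)² = 6.96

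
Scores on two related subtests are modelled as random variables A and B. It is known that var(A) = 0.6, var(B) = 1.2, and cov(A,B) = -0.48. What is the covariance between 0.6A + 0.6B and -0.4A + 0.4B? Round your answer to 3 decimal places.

cov(0.6A + 0.6B, -0.4A + 0.4B) = (0.6)(-0.4)var(A) + (0.6)(0.4)var(B) + [(0.6)(0.4) + (0.6)(-0.4)]cov(A,B)
= -0.24·0.6 + 0.24·1.2 + 0·-0.48 = 0.144

0.144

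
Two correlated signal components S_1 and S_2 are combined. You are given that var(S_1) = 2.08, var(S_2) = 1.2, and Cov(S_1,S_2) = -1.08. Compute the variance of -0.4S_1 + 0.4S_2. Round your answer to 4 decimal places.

0.8704

var(-0.4S_1 + 0.4S_2) = (-0.4)²·var(S_1) + (0.4)²·var(S_2) + 2·(-0.4)·(0.4)·Cov(S_1,S_2)
= 0.16·2.08 + 0.16·1.2 + -0.32·-1.08 = 0.8704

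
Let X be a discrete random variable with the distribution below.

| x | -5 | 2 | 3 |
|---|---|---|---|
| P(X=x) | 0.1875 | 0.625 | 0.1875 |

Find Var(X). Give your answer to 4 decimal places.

E[X] = (-5)(0.1875) + (2)(0.625) + (3)(0.1875) = 0.875
E[X²] = (-5)²(0.1875) + (2)²(0.625) + (3)²(0.1875) = 8.875
Var(X) = E[X²] − (E[X])² = 8.875 − (0.875)² = 8.109375

8.1094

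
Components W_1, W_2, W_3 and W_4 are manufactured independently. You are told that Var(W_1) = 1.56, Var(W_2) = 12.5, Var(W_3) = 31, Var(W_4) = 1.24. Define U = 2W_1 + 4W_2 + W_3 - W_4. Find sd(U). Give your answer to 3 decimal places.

By independence, Var(U) = (2)²Var(W_1) + (4)²Var(W_2) + (1)²Var(W_3) + (-1)²Var(W_4)
= (2)²·1.56 + (4)²·12.5 + (1)²·31 + (-1)²·1.24 = 238.48
sd(U) = √238.48 ≈ 15.443

15.443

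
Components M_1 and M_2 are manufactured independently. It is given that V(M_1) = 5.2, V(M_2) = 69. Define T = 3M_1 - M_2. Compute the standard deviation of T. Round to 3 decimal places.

10.761

By independence, V(T) = (3)²V(M_1) + (-1)²V(M_2)
= (3)²·5.2 + (-1)²·69 = 115.8
SD(T) = √115.8 ≈ 10.761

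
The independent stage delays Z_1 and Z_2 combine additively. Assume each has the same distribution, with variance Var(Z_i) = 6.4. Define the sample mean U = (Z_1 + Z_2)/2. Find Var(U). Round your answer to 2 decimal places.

By independence, Var(U) = (0.5)²Var(Z_1) + (0.5)²Var(Z_2)
= (0.5)²·6.4 + (0.5)²·6.4 = 3.2

3.20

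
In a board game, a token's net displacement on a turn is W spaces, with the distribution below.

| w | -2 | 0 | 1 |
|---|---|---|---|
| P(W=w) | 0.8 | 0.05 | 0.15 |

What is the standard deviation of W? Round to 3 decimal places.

1.117

E[W] = (-2)(0.8) + (0)(0.05) + (1)(0.15) = -1.45
E[W²] = (-2)²(0.8) + (0)²(0.05) + (1)²(0.15) = 3.35
var(W) = E[W²] − (E[W])² = 3.35 − (-1.45)² = 1.2475
SD(W) = √1.2475 ≈ 1.117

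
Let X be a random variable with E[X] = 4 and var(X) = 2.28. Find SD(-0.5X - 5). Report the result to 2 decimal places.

0.75

var(-0.5X - 5) = (-0.5)²·2.28 = 0.57
SD(-0.5X - 5) = √0.57 ≈ 0.75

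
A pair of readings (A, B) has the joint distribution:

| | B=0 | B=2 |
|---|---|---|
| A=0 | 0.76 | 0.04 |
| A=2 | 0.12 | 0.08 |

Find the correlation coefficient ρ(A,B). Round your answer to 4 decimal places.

0.4308

E[A] = 0.4,  E[B] = 0.24
E[AB] = 0.32
cov(A,B) = E[AB] − E[A]E[B] = 0.32 − (0.4)(0.24) = 0.224
V(A) = 0.64,  V(B) = 0.4224
ρ = 0.224 / √(0.64·0.4224) ≈ 0.4308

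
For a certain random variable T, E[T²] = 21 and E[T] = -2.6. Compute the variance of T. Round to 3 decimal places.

14.240

Var(T) = 21 − (-2.6)² = 14.24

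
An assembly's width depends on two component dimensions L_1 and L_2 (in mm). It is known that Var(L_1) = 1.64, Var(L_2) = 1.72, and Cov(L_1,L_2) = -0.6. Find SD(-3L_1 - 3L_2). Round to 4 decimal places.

4.4091

Var(-3L_1 - 3L_2) = (-3)²·Var(L_1) + (-3)²·Var(L_2) + 2·(-3)·(-3)·Cov(L_1,L_2)
= 9·1.64 + 9·1.72 + 18·-0.6 = 19.44
SD(-3L_1 - 3L_2) = √19.44 ≈ 4.4091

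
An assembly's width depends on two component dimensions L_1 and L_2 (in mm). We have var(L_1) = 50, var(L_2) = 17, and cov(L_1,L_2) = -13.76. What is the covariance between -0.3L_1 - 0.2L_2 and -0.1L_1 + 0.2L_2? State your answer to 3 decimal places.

cov(-0.3L_1 - 0.2L_2, -0.1L_1 + 0.2L_2) = (-0.3)(-0.1)var(L_1) + (-0.2)(0.2)var(L_2) + [(-0.3)(0.2) + (-0.2)(-0.1)]cov(L_1,L_2)
= 0.03·50 + -0.04·17 + -0.04·-13.76 = 1.3704

1.370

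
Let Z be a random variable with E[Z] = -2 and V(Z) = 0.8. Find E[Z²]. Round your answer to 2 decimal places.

E[Z²] = V(Z) + (E[Z])² = 0.8 + (-2)² = 4.8

4.80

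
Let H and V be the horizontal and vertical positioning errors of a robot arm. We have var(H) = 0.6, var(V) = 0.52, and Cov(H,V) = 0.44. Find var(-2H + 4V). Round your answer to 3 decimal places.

var(-2H + 4V) = (-2)²·var(H) + (4)²·var(V) + 2·(-2)·(4)·Cov(H,V)
= 4·0.6 + 16·0.52 + -16·0.44 = 3.68

3.680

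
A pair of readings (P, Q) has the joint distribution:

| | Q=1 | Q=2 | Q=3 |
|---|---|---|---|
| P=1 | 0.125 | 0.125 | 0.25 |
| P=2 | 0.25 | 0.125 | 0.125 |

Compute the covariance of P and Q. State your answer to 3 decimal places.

E[P] = 1.5,  E[Q] = 2
E[PQ] = 2.875
Cov(P,Q) = E[PQ] − E[P]E[Q] = 2.875 − (1.5)(2) = -0.125

-0.125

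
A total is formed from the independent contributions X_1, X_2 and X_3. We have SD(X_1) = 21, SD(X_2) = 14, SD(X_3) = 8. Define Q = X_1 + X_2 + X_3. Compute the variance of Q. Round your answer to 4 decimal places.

var(X_1) = 441, var(X_2) = 196, var(X_3) = 64
By independence, var(Q) = (1)²var(X_1) + (1)²var(X_2) + (1)²var(X_3)
= (1)²·441 + (1)²·196 + (1)²·64 = 701

701.0000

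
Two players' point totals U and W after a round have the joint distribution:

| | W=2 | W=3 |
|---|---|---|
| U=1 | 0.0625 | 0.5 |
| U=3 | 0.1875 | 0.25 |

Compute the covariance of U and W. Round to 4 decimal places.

-0.1563

E[U] = 1.875,  E[W] = 2.75
E[UW] = 5
Cov(U,W) = E[UW] − E[U]E[W] = 5 − (1.875)(2.75) = -0.15625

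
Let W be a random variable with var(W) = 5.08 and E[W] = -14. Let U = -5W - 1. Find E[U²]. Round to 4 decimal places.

4888.0000

E[-5W - 1] = -5·-14 − 1 = 69
var(-5W - 1) = (-5)²·5.08 = 127
E[U²] = var(U) + (E[U])² = 127 + (69)² = 4888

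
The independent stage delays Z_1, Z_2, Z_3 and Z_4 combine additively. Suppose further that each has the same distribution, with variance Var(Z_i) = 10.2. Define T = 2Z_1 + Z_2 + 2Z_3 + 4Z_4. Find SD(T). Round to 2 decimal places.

15.97

By independence, Var(T) = (2)²Var(Z_1) + (1)²Var(Z_2) + (2)²Var(Z_3) + (4)²Var(Z_4)
= (2)²·10.2 + (1)²·10.2 + (2)²·10.2 + (4)²·10.2 = 255
SD(T) = √255 ≈ 15.97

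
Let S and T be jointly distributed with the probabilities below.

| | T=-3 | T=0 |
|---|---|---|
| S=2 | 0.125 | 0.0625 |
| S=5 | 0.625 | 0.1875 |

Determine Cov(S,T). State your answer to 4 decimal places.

-0.1406

E[S] = 4.4375,  E[T] = -2.25
E[ST] = -10.125
Cov(S,T) = E[ST] − E[S]E[T] = -10.125 − (4.4375)(-2.25) = -0.140625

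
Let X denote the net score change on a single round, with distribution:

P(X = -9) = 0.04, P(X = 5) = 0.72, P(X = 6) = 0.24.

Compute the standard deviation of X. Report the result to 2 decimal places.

2.82

E[X] = (-9)(0.04) + (5)(0.72) + (6)(0.24) = 4.68
E[X²] = (-9)²(0.04) + (5)²(0.72) + (6)²(0.24) = 29.88
V(X) = E[X²] − (E[X])² = 29.88 − (4.68)² = 7.9776
sd(X) = √7.9776 ≈ 2.82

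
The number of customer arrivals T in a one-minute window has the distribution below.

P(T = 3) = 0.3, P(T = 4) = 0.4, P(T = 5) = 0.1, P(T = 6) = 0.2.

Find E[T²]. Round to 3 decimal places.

18.800

E[T²] = (3)²(0.3) + (4)²(0.4) + (5)²(0.1) + (6)²(0.2) = 18.8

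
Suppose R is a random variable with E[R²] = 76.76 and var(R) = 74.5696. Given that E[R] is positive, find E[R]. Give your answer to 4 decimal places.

1.4800

(E[R])² = E[R²] − var(R) = 76.76 − 74.5696 = 2.1904
E[R] = √2.1904 = 1.48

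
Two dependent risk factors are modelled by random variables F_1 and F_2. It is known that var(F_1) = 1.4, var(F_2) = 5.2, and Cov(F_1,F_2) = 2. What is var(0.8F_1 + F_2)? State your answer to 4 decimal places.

9.2960

var(0.8F_1 + F_2) = (0.8)²·var(F_1) + (1)²·var(F_2) + 2·(0.8)·(1)·Cov(F_1,F_2)
= 0.64·1.4 + 1·5.2 + 1.6·2 = 9.296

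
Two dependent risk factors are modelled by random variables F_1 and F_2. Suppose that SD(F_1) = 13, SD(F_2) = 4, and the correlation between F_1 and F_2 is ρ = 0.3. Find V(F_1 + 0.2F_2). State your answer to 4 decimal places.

175.8800

V(F_1) = (13)² = 169;  V(F_2) = (4)² = 16
cov(F_1,F_2) = ρ·SD(F_1)·SD(F_2) = 0.3·13·4 = 15.6
V(F_1 + 0.2F_2) = (1)²·V(F_1) + (0.2)²·V(F_2) + 2·(1)·(0.2)·cov(F_1,F_2)
= 1·169 + 0.04·16 + 0.4·15.6 = 175.88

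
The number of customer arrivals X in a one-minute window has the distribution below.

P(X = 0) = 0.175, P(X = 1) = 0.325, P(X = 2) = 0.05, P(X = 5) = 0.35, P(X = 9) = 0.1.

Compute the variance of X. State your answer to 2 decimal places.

7.92

E[X] = (0)(0.175) + (1)(0.325) + (2)(0.05) + (5)(0.35) + (9)(0.1) = 3.075
E[X²] = (0)²(0.175) + (1)²(0.325) + (2)²(0.05) + (5)²(0.35) + (9)²(0.1) = 17.375
Var(X) = E[X²] − (E[X])² = 17.375 − (3.075)² = 7.919375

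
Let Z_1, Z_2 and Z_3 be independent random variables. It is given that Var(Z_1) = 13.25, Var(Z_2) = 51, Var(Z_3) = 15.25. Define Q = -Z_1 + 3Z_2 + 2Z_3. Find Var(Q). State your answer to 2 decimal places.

By independence, Var(Q) = (-1)²Var(Z_1) + (3)²Var(Z_2) + (2)²Var(Z_3)
= (-1)²·13.25 + (3)²·51 + (2)²·15.25 = 533.25

533.25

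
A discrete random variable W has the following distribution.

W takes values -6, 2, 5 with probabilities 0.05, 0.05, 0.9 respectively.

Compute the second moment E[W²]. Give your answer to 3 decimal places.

E[W²] = (-6)²(0.05) + (2)²(0.05) + (5)²(0.9) = 24.5

24.500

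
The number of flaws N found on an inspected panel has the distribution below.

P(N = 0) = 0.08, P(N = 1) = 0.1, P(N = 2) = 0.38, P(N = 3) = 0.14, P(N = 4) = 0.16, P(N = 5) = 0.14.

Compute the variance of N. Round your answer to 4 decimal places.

E[N] = (0)(0.08) + (1)(0.1) + (2)(0.38) + (3)(0.14) + (4)(0.16) + (5)(0.14) = 2.62
E[N²] = (0)²(0.08) + (1)²(0.1) + (2)²(0.38) + (3)²(0.14) + (4)²(0.16) + (5)²(0.14) = 8.94
Var(N) = E[N²] − (E[N])² = 8.94 − (2.62)² = 2.0756

2.0756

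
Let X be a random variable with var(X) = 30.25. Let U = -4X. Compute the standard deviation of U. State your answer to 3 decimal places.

var(-4X) = (-4)²·30.25 = 484
σ(U) = √484 ≈ 22.000

22.000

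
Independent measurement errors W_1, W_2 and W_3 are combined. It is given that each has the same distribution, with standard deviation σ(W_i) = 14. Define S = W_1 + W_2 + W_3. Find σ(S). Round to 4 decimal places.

24.2487

Var(W_i) = (14)² = 196
By independence, Var(S) = (1)²Var(W_1) + (1)²Var(W_2) + (1)²Var(W_3)
= (1)²·196 + (1)²·196 + (1)²·196 = 588
σ(S) = √588 ≈ 24.2487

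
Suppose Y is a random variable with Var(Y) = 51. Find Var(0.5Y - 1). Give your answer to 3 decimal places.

Var(0.5Y - 1) = (0.5)²·Var(Y) = 0.25·51 = 12.75

12.750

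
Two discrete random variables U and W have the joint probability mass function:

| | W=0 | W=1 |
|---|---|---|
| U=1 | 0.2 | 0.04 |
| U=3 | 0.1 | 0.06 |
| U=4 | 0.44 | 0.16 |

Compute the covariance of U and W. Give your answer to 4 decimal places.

0.0488

E[U] = 3.12,  E[W] = 0.26
E[UW] = 0.86
Cov(U,W) = E[UW] − E[U]E[W] = 0.86 − (3.12)(0.26) = 0.0488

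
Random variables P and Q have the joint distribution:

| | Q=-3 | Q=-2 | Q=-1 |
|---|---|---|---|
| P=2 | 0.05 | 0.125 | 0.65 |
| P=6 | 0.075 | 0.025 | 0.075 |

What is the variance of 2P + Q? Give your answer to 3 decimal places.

8.050

E[P] = 2.7,  E[Q] = -1.4,  E[PQ] = -4.2
Var(P) = 9.6 − (2.7)² = 2.31;  Var(Q) = 2.45 − (-1.4)² = 0.49
Cov(P,Q) = -4.2 − (2.7)(-1.4) = -0.42
Var(2P + Q) = (2)²·2.31 + (1)²·0.49 + 2·(2)·(1)·-0.42 = 8.05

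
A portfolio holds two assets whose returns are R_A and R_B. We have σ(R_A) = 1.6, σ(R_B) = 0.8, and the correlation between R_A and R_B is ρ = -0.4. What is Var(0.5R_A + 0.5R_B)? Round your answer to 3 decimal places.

Var(R_A) = (1.6)² = 2.56;  Var(R_B) = (0.8)² = 0.64
cov(R_A,R_B) = ρ·σ(R_A)·σ(R_B) = -0.4·1.6·0.8 = -0.512
Var(0.5R_A + 0.5R_B) = (0.5)²·Var(R_A) + (0.5)²·Var(R_B) + 2·(0.5)·(0.5)·cov(R_A,R_B)
= 0.25·2.56 + 0.25·0.64 + 0.5·-0.512 = 0.544

0.544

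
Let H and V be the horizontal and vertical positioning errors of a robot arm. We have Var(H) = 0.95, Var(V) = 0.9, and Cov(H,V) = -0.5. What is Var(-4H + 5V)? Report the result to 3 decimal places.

Var(-4H + 5V) = (-4)²·Var(H) + (5)²·Var(V) + 2·(-4)·(5)·Cov(H,V)
= 16·0.95 + 25·0.9 + -40·-0.5 = 57.7

57.700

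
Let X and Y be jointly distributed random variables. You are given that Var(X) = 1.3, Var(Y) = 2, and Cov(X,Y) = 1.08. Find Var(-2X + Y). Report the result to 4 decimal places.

Var(-2X + Y) = (-2)²·Var(X) + (1)²·Var(Y) + 2·(-2)·(1)·Cov(X,Y)
= 4·1.3 + 1·2 + -4·1.08 = 2.88

2.8800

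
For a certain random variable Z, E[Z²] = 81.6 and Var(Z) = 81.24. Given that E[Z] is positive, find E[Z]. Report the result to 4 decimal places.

(E[Z])² = E[Z²] − Var(Z) = 81.6 − 81.24 = 0.36
E[Z] = √0.36 = 0.6

0.6000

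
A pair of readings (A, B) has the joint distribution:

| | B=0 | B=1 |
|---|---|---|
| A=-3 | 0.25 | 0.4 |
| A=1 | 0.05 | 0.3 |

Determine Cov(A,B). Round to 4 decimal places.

E[A] = -1.6,  E[B] = 0.7
E[AB] = -0.9
Cov(A,B) = E[AB] − E[A]E[B] = -0.9 − (-1.6)(0.7) = 0.22

0.2200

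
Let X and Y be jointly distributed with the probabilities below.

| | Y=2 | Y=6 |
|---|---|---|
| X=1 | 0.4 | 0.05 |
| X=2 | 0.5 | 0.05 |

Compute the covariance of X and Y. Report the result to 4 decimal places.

E[X] = 1.55,  E[Y] = 2.4
E[XY] = 3.7
Cov(X,Y) = E[XY] − E[X]E[Y] = 3.7 − (1.55)(2.4) = -0.02

-0.0200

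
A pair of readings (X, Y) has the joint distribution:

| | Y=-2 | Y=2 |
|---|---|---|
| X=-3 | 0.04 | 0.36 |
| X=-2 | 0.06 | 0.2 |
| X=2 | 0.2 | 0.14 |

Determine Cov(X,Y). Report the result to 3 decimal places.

E[X] = -1.04,  E[Y] = 0.8
E[XY] = -2.72
Cov(X,Y) = E[XY] − E[X]E[Y] = -2.72 − (-1.04)(0.8) = -1.888

-1.888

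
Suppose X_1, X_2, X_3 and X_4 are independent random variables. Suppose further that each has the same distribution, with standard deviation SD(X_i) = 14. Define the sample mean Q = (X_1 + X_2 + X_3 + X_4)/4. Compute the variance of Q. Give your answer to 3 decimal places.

var(X_i) = (14)² = 196
By independence, var(Q) = (0.25)²var(X_1) + (0.25)²var(X_2) + (0.25)²var(X_3) + (0.25)²var(X_4)
= (0.25)²·196 + (0.25)²·196 + (0.25)²·196 + (0.25)²·196 = 49

49.000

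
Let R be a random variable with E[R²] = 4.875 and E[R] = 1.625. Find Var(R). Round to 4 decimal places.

Var(R) = 4.875 − (1.625)² = 2.234375

2.2344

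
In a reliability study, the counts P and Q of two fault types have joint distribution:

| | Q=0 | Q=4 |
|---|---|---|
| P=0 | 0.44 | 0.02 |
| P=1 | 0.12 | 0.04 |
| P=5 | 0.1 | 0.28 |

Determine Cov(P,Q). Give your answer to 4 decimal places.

E[P] = 2.06,  E[Q] = 1.36
E[PQ] = 5.76
Cov(P,Q) = E[PQ] − E[P]E[Q] = 5.76 − (2.06)(1.36) = 2.9584

2.9584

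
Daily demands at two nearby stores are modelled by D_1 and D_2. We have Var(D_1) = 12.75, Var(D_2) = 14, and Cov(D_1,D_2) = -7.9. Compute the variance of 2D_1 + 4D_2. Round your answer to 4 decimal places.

148.6000

Var(2D_1 + 4D_2) = (2)²·Var(D_1) + (4)²·Var(D_2) + 2·(2)·(4)·Cov(D_1,D_2)
= 4·12.75 + 16·14 + 16·-7.9 = 148.6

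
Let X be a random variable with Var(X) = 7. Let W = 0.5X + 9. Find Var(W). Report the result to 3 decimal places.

Var(0.5X + 9) = (0.5)²·Var(X) = 0.25·7 = 1.75

1.750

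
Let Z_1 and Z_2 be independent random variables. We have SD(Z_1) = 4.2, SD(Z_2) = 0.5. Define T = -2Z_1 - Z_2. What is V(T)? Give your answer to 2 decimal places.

70.81

V(Z_1) = 17.64, V(Z_2) = 0.25
By independence, V(T) = (-2)²V(Z_1) + (-1)²V(Z_2)
= (-2)²·17.64 + (-1)²·0.25 = 70.81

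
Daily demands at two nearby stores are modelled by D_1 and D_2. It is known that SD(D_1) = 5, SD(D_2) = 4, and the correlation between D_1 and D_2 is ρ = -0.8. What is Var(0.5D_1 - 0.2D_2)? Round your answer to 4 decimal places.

Var(D_1) = (5)² = 25;  Var(D_2) = (4)² = 16
Cov(D_1,D_2) = ρ·SD(D_1)·SD(D_2) = -0.8·5·4 = -16
Var(0.5D_1 - 0.2D_2) = (0.5)²·Var(D_1) + (-0.2)²·Var(D_2) + 2·(0.5)·(-0.2)·Cov(D_1,D_2)
= 0.25·25 + 0.04·16 + -0.2·-16 = 10.09

10.0900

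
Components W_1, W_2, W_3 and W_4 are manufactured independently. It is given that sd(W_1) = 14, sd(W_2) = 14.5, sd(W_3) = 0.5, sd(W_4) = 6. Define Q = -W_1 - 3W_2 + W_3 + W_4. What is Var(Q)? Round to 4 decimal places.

Var(W_1) = 196, Var(W_2) = 210.25, Var(W_3) = 0.25, Var(W_4) = 36
By independence, Var(Q) = (-1)²Var(W_1) + (-3)²Var(W_2) + (1)²Var(W_3) + (1)²Var(W_4)
= (-1)²·196 + (-3)²·210.25 + (1)²·0.25 + (1)²·36 = 2124.5

2124.5000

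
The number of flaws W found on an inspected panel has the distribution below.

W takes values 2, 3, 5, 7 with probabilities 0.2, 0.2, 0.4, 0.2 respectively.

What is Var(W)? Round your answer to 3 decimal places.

3.040

E[W] = (2)(0.2) + (3)(0.2) + (5)(0.4) + (7)(0.2) = 4.4
E[W²] = (2)²(0.2) + (3)²(0.2) + (5)²(0.4) + (7)²(0.2) = 22.4
Var(W) = E[W²] − (E[W])² = 22.4 − (4.4)² = 3.04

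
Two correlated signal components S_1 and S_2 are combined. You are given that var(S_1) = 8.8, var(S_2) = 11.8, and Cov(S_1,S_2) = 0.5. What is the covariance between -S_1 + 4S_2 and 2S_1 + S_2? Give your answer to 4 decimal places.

Cov(-S_1 + 4S_2, 2S_1 + S_2) = (-1)(2)var(S_1) + (4)(1)var(S_2) + [(-1)(1) + (4)(2)]Cov(S_1,S_2)
= -2·8.8 + 4·11.8 + 7·0.5 = 33.1

33.1000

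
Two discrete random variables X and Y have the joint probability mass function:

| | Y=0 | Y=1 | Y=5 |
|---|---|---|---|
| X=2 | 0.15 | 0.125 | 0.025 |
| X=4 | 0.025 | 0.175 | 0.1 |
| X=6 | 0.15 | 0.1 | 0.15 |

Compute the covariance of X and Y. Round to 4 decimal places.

E[X] = 4.2,  E[Y] = 1.775
E[XY] = 8.3
Cov(X,Y) = E[XY] − E[X]E[Y] = 8.3 − (4.2)(1.775) = 0.845

0.8450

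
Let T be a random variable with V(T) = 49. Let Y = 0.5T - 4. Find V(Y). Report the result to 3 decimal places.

V(0.5T - 4) = (0.5)²·V(T) = 0.25·49 = 12.25

12.250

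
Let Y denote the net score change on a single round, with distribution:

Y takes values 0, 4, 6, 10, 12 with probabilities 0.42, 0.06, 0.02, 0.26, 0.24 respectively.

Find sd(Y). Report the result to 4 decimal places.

5.3042

E[Y] = (0)(0.42) + (4)(0.06) + (6)(0.02) + (10)(0.26) + (12)(0.24) = 5.84
E[Y²] = (0)²(0.42) + (4)²(0.06) + (6)²(0.02) + (10)²(0.26) + (12)²(0.24) = 62.24
Var(Y) = E[Y²] − (E[Y])² = 62.24 − (5.84)² = 28.1344
sd(Y) = √28.1344 ≈ 5.3042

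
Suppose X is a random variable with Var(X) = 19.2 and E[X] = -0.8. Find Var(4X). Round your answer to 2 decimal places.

Var(4X) = (4)²·Var(X) = 16·19.2 = 307.2

307.20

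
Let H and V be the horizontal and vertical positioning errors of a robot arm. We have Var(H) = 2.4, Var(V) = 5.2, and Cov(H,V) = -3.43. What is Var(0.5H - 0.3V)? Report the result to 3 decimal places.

2.097

Var(0.5H - 0.3V) = (0.5)²·Var(H) + (-0.3)²·Var(V) + 2·(0.5)·(-0.3)·Cov(H,V)
= 0.25·2.4 + 0.09·5.2 + -0.3·-3.43 = 2.097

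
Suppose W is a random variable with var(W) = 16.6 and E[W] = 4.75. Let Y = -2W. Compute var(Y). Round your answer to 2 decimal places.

66.40

var(-2W) = (-2)²·var(W) = 4·16.6 = 66.4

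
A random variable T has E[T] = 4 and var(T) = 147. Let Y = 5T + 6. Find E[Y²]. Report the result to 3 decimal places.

E[5T + 6] = 5·4 + 6 = 26
var(5T + 6) = (5)²·147 = 3675
E[Y²] = var(Y) + (E[Y])² = 3675 + (26)² = 4351

4351.000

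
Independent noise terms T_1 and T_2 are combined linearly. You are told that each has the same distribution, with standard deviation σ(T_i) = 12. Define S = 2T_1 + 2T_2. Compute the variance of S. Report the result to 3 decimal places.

1152.000

var(T_i) = (12)² = 144
By independence, var(S) = (2)²var(T_1) + (2)²var(T_2)
= (2)²·144 + (2)²·144 = 1152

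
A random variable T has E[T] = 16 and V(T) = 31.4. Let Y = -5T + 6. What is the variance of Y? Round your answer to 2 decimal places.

V(-5T + 6) = (-5)²·V(T) = 25·31.4 = 785

785.00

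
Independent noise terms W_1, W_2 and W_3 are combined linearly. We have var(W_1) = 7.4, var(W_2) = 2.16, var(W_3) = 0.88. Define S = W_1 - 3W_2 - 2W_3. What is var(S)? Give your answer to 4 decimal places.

30.3600

By independence, var(S) = (1)²var(W_1) + (-3)²var(W_2) + (-2)²var(W_3)
= (1)²·7.4 + (-3)²·2.16 + (-2)²·0.88 = 30.36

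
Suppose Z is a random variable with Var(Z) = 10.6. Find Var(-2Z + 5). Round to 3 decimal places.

Var(-2Z + 5) = (-2)²·Var(Z) = 4·10.6 = 42.4

42.400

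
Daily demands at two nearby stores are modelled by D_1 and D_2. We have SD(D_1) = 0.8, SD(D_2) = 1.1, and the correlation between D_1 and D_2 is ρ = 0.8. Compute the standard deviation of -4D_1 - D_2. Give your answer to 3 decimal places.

4.133

var(D_1) = (0.8)² = 0.64;  var(D_2) = (1.1)² = 1.21
Cov(D_1,D_2) = ρ·SD(D_1)·SD(D_2) = 0.8·0.8·1.1 = 0.704
var(-4D_1 - D_2) = (-4)²·var(D_1) + (-1)²·var(D_2) + 2·(-4)·(-1)·Cov(D_1,D_2)
= 16·0.64 + 1·1.21 + 8·0.704 = 17.082
SD(-4D_1 - D_2) = √17.082 ≈ 4.133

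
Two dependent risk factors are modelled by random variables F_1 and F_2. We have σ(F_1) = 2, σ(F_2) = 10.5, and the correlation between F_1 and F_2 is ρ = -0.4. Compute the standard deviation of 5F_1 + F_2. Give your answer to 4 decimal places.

11.2361

Var(F_1) = (2)² = 4;  Var(F_2) = (10.5)² = 110.25
Cov(F_1,F_2) = ρ·σ(F_1)·σ(F_2) = -0.4·2·10.5 = -8.4
Var(5F_1 + F_2) = (5)²·Var(F_1) + (1)²·Var(F_2) + 2·(5)·(1)·Cov(F_1,F_2)
= 25·4 + 1·110.25 + 10·-8.4 = 126.25
σ(5F_1 + F_2) = √126.25 ≈ 11.2361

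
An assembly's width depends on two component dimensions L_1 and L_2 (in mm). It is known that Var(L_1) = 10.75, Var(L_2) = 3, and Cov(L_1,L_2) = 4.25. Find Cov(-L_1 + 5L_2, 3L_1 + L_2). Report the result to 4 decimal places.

42.2500

Cov(-L_1 + 5L_2, 3L_1 + L_2) = (-1)(3)Var(L_1) + (5)(1)Var(L_2) + [(-1)(1) + (5)(3)]Cov(L_1,L_2)
= -3·10.75 + 5·3 + 14·4.25 = 42.25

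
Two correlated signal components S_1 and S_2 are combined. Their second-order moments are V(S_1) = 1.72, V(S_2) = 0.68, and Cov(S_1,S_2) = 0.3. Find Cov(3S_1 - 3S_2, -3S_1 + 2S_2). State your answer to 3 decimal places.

Cov(3S_1 - 3S_2, -3S_1 + 2S_2) = (3)(-3)V(S_1) + (-3)(2)V(S_2) + [(3)(2) + (-3)(-3)]Cov(S_1,S_2)
= -9·1.72 + -6·0.68 + 15·0.3 = -15.06

-15.060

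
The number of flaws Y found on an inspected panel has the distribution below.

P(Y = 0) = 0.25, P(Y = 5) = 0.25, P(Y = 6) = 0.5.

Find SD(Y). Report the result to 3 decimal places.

E[Y] = (0)(0.25) + (5)(0.25) + (6)(0.5) = 4.25
E[Y²] = (0)²(0.25) + (5)²(0.25) + (6)²(0.5) = 24.25
Var(Y) = E[Y²] − (E[Y])² = 24.25 − (4.25)² = 6.1875
SD(Y) = √6.1875 ≈ 2.487

2.487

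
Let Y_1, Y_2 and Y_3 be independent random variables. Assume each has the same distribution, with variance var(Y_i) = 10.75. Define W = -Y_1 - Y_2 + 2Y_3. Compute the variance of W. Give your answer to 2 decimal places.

64.50

By independence, var(W) = (-1)²var(Y_1) + (-1)²var(Y_2) + (2)²var(Y_3)
= (-1)²·10.75 + (-1)²·10.75 + (2)²·10.75 = 64.5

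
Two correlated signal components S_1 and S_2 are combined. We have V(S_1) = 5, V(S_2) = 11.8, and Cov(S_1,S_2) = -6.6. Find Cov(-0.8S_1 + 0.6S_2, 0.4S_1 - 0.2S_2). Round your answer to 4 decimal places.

-5.6560

Cov(-0.8S_1 + 0.6S_2, 0.4S_1 - 0.2S_2) = (-0.8)(0.4)V(S_1) + (0.6)(-0.2)V(S_2) + [(-0.8)(-0.2) + (0.6)(0.4)]Cov(S_1,S_2)
= -0.32·5 + -0.12·11.8 + 0.4·-6.6 = -5.656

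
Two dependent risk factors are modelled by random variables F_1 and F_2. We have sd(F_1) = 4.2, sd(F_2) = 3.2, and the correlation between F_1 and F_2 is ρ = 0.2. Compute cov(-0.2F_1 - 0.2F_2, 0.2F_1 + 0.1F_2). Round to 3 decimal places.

-1.072

Var(F_1) = (4.2)² = 17.64;  Var(F_2) = (3.2)² = 10.24
cov(F_1,F_2) = ρ·sd(F_1)·sd(F_2) = 0.2·4.2·3.2 = 2.688
cov(-0.2F_1 - 0.2F_2, 0.2F_1 + 0.1F_2) = (-0.2)(0.2)Var(F_1) + (-0.2)(0.1)Var(F_2) + [(-0.2)(0.1) + (-0.2)(0.2)]cov(F_1,F_2)
= -0.04·17.64 + -0.02·10.24 + -0.06·2.688 = -1.07168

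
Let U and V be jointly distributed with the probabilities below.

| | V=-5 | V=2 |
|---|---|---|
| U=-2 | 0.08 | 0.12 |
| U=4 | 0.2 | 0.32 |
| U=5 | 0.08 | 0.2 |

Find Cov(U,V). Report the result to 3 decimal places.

E[U] = 3.08,  E[V] = -0.52
E[UV] = -1.12
Cov(U,V) = E[UV] − E[U]E[V] = -1.12 − (3.08)(-0.52) = 0.4816

0.482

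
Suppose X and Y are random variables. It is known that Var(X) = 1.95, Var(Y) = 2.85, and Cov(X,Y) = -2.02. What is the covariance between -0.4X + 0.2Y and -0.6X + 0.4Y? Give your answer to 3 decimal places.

Cov(-0.4X + 0.2Y, -0.6X + 0.4Y) = (-0.4)(-0.6)Var(X) + (0.2)(0.4)Var(Y) + [(-0.4)(0.4) + (0.2)(-0.6)]Cov(X,Y)
= 0.24·1.95 + 0.08·2.85 + -0.28·-2.02 = 1.2616

1.262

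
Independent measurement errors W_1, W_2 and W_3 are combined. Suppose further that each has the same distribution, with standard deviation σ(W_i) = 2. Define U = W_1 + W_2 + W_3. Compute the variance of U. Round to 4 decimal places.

12.0000

V(W_i) = (2)² = 4
By independence, V(U) = (1)²V(W_1) + (1)²V(W_2) + (1)²V(W_3)
= (1)²·4 + (1)²·4 + (1)²·4 = 12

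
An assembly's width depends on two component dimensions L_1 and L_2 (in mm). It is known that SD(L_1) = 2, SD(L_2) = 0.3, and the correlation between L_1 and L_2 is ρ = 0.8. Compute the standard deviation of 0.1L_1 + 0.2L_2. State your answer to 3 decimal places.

Var(L_1) = (2)² = 4;  Var(L_2) = (0.3)² = 0.09
Cov(L_1,L_2) = ρ·SD(L_1)·SD(L_2) = 0.8·2·0.3 = 0.48
Var(0.1L_1 + 0.2L_2) = (0.1)²·Var(L_1) + (0.2)²·Var(L_2) + 2·(0.1)·(0.2)·Cov(L_1,L_2)
= 0.01·4 + 0.04·0.09 + 0.04·0.48 = 0.0628
SD(0.1L_1 + 0.2L_2) = √0.0628 ≈ 0.251

0.251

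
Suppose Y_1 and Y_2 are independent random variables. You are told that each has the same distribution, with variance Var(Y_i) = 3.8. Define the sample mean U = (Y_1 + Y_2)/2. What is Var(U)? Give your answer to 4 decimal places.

By independence, Var(U) = (0.5)²Var(Y_1) + (0.5)²Var(Y_2)
= (0.5)²·3.8 + (0.5)²·3.8 = 1.9

1.9000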